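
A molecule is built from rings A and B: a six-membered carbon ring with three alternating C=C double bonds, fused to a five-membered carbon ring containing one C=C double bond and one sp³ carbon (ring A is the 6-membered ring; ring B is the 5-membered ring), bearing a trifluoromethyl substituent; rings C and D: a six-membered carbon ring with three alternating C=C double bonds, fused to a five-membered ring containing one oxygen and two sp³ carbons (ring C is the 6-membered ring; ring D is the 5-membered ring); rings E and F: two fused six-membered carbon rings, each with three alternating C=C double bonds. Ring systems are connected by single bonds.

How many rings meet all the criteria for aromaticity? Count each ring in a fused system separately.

4

Ring A has a continuous p-orbital overlap around the ring; 3 ring double bonds give 6 π electrons. That satisfies 4n+2 with n=1, so ring A is aromatic (benzene ring).
Ring B has one sp³ carbon, so it is not fully conjugated — not aromatic (cyclopentene ring).
Ring C is planar and fully conjugated; 3 ring double bonds give 6 π electrons. 6 = 4(1)+2, so ring C is aromatic (benzene ring).
Ring D has two sp³ carbons, so it is not fully conjugated — not aromatic (oxolane ring).
Rings E and F form a fused bicyclic system with 10 sp² atoms and 10 π electrons from ring double bonds. 10 = 4(2)+2, so the system is aromatic and both rings count as aromatic (naphthalene).
Aromatic: A, C, E, F. Total: 4.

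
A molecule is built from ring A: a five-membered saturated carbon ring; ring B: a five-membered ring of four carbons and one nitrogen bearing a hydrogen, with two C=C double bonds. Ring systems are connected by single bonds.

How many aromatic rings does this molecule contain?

Ring A has only sp³ atoms, so it is not fully conjugated — not aromatic (cyclopentane).
Ring B is planar and fully conjugated; 2 ring double bonds (4 π electrons) plus a heteroatom lone pair (2) give 6 π electrons. 6 = 4(1)+2, so ring B is aromatic (pyrrole).
Aromatic: B. Total: 1.

1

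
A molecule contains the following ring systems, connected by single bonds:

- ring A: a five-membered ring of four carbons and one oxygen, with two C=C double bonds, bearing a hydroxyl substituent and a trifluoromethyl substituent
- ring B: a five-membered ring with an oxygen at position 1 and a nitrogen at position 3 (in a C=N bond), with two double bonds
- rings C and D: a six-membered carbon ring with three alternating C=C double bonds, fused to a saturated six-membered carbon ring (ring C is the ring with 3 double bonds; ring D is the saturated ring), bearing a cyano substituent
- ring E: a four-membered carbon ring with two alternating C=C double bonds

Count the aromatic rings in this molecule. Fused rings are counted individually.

3

Ring A is planar and fully conjugated; 2 ring double bonds (4 π electrons) plus a heteroatom lone pair (2) give 6 π electrons. That satisfies 4n+2 with n=1, so ring A is aromatic (furan).
Ring B is planar and fully conjugated; 2 ring double bonds (4 π electrons) plus a heteroatom lone pair (2) give 6 π electrons. That satisfies 4n+2 with n=1, so ring B is aromatic (oxazole).
Ring C has a continuous p-orbital overlap around the ring; 3 ring double bonds give 6 π electrons. Since 6 = 4n+2 (n=1), ring C is aromatic (benzene ring).
Ring D has four sp³ carbons, so it is not fully conjugated — not aromatic (cyclohexane ring).
Ring E has only sp² ring atoms; a planar conformation would have a fully conjugated π system of 4 electrons. But 4 = 4(1), which is 4n not 4n+2, so ring E is not aromatic (cyclobutadiene) — cyclobutadiene is antiaromatic and distorts to a rectangle.
Aromatic: A, B, C. Total: 3.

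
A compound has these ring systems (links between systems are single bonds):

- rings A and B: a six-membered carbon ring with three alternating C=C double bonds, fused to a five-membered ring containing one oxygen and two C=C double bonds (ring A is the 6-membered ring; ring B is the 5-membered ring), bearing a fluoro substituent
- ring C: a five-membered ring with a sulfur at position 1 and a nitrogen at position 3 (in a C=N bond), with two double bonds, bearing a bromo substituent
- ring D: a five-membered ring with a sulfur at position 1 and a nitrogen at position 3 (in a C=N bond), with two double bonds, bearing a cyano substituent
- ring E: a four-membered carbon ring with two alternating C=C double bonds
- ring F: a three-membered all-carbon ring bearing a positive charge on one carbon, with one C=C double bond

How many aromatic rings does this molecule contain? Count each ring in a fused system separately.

5

Rings A and B form a fused bicyclic system (with one oxygen) with 9 sp² atoms and 10 π electrons from ring double bonds plus a heteroatom lone pair. 10 = 4(2)+2, so the system is aromatic and both rings count as aromatic (benzofuran).
Ring C is planar and fully conjugated; 2 ring double bonds (4 π electrons) plus a heteroatom lone pair (2) give 6 π electrons. That satisfies 4n+2 with n=1, so ring C is aromatic (thiazole).
Ring D is fully conjugated (every ring atom contributes a p orbital); 2 ring double bonds (4 π electrons) plus a heteroatom lone pair (2) give 6 π electrons. That satisfies 4n+2 with n=1, so ring D is aromatic (thiazole).
Ring E has only sp² ring atoms; a planar conformation would have a fully conjugated π system of 4 electrons. But 4 = 4(1), which is 4n not 4n+2, so ring E is not aromatic (cyclobutadiene) — cyclobutadiene is antiaromatic and distorts to a rectangle.
Ring F is planar and fully conjugated; 1 ring double bond (2 π electrons) plus the carbocation's empty p orbital (0, but keeps the ring conjugated) give 2 π electrons. Since 2 = 4n+2 (n=0), ring F is aromatic (cyclopropenyl cation).
Aromatic: A, B, C, D, F. Total: 5.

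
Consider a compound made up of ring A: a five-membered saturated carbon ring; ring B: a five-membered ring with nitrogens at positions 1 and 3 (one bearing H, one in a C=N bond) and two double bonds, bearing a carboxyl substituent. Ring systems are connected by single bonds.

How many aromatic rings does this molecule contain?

Ring A has only sp³ atoms, so it is not fully conjugated — not aromatic (cyclopentane).
Ring B is fully conjugated (every ring atom contributes a p orbital); 2 ring double bonds (4 π electrons) plus a heteroatom lone pair (2) give 6 π electrons. 6 = 4(1)+2, so ring B is aromatic (imidazole).
Aromatic: B. Total: 1.

1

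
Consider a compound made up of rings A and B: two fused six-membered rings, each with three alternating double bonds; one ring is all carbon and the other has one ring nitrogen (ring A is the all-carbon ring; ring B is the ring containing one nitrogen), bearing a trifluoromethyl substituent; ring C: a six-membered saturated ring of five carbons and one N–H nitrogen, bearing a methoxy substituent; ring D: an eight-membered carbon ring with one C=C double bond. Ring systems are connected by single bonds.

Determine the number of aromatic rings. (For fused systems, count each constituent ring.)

Rings A and B form a fused bicyclic system (with one nitrogen) with 10 sp² atoms and 10 π electrons from ring double bonds. 10 = 4(2)+2, so the system is aromatic and both rings count as aromatic (quinoline).
Ring C has only sp³ atoms, so it is not fully conjugated — not aromatic (piperidine).
Ring D has six sp³ carbons, so it is not fully conjugated — not aromatic (cyclooctene).
Aromatic: A, B. Total: 2.

2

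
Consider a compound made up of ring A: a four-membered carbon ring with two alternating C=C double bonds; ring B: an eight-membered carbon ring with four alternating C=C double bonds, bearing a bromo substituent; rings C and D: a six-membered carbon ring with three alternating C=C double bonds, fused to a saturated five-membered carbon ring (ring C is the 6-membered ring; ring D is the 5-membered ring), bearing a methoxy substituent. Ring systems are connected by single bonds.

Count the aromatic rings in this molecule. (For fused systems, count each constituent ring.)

1

Ring A has only sp² ring atoms; a planar conformation would have a fully conjugated π system of 4 electrons. But 4 = 4(1), which is 4n not 4n+2, so ring A is not aromatic (cyclobutadiene) — cyclobutadiene is antiaromatic and distorts to a rectangle.
Ring B has only sp² ring atoms; a planar conformation would have a fully conjugated π system of 8 electrons. But 8 = 4(2), which is 4n not 4n+2, so ring B is not aromatic (cyclooctatetraene) — cyclooctatetraene distorts into a non-planar tub to avoid antiaromaticity.
Ring C is fully conjugated (every ring atom contributes a p orbital); 3 ring double bonds give 6 π electrons. That satisfies 4n+2 with n=1, so ring C is aromatic (benzene ring).
Ring D has three sp³ carbons, so it is not fully conjugated — not aromatic (cyclopentane ring).
Aromatic: C. Total: 1.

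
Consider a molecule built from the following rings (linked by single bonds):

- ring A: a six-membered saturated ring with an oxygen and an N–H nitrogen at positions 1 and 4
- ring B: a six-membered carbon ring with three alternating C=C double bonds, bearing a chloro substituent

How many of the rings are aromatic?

Ring A has only sp³ atoms, so it is not fully conjugated — not aromatic (morpholine).
Ring B has a continuous p-orbital overlap around the ring; 3 ring double bonds give 6 π electrons. 6 = 4(1)+2, so ring B is aromatic (benzene).
Aromatic: B. Total: 1.

1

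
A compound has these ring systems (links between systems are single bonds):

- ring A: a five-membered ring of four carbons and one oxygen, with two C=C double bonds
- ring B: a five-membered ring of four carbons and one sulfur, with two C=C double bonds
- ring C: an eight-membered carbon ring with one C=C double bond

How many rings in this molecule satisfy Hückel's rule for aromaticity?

2

Ring A has a continuous p-orbital overlap around the ring; 2 ring double bonds (4 π electrons) plus a heteroatom lone pair (2) give 6 π electrons. That satisfies 4n+2 with n=1, so ring A is aromatic (furan).
Ring B is planar and fully conjugated; 2 ring double bonds (4 π electrons) plus a heteroatom lone pair (2) give 6 π electrons. That satisfies 4n+2 with n=1, so ring B is aromatic (thiophene).
Ring C has six sp³ carbons, so it is not fully conjugated — not aromatic (cyclooctene).
Aromatic: A, B. Total: 2.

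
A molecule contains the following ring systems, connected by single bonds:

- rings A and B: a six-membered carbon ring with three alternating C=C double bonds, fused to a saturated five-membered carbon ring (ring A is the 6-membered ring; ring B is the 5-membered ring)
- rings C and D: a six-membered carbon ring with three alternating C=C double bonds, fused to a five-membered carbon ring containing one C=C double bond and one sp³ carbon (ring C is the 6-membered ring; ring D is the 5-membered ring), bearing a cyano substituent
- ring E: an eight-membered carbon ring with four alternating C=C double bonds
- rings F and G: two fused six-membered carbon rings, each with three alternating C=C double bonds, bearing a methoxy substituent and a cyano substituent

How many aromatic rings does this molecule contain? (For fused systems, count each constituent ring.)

4

Ring A is fully conjugated (every ring atom contributes a p orbital); 3 ring double bonds give 6 π electrons. Since 6 = 4n+2 (n=1), ring A is aromatic (benzene ring).
Ring B has three sp³ carbons, so it is not fully conjugated — not aromatic (cyclopentane ring).
Ring C is planar and fully conjugated; 3 ring double bonds give 6 π electrons. 6 = 4(1)+2, so ring C is aromatic (benzene ring).
Ring D has one sp³ carbon, so it is not fully conjugated — not aromatic (cyclopentene ring).
Ring E has only sp² ring atoms; a planar conformation would have a fully conjugated π system of 8 electrons. But 8 = 4(2), which is 4n not 4n+2, so ring E is not aromatic (cyclooctatetraene) — cyclooctatetraene distorts into a non-planar tub to avoid antiaromaticity.
Rings F and G form a fused bicyclic system with 10 sp² atoms and 10 π electrons from ring double bonds. 10 = 4(2)+2, so the system is aromatic and both rings count as aromatic (naphthalene).
Aromatic: A, C, F, G. Total: 4.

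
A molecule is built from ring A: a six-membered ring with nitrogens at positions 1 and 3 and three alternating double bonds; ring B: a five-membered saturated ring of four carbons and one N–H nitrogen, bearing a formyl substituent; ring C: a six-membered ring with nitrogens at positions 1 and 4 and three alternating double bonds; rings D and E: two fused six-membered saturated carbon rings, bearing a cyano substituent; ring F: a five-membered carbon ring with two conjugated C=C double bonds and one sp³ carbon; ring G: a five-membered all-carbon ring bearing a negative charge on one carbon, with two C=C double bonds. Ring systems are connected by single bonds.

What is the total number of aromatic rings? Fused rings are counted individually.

Ring A is planar and fully conjugated; 3 ring double bonds give 6 π electrons. 6 = 4(1)+2, so ring A is aromatic (pyrimidine).
Ring B has only sp³ atoms, so it is not fully conjugated — not aromatic (pyrrolidine).
Ring C has a continuous p-orbital overlap around the ring; 3 ring double bonds give 6 π electrons. That satisfies 4n+2 with n=1, so ring C is aromatic (pyrazine).
Ring D has only sp³ atoms, so it is not fully conjugated — not aromatic (cyclohexane ring).
Ring E has only sp³ atoms, so it is not fully conjugated — not aromatic (cyclohexane ring).
Ring F has one sp³ carbon, so it is not fully conjugated — not aromatic (cyclopentadiene).
Ring G has a continuous p-orbital overlap around the ring; 2 ring double bonds (4 π electrons) plus the carbanion lone pair (2) give 6 π electrons. That satisfies 4n+2 with n=1, so ring G is aromatic (cyclopentadienyl anion).
Aromatic: A, C, G. Total: 3.

3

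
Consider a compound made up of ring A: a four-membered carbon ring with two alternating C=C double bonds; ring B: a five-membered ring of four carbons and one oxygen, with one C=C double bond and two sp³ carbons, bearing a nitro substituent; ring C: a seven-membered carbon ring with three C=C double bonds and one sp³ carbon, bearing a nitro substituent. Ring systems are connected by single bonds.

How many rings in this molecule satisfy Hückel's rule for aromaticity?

Ring A has only sp² ring atoms; a planar conformation would have a fully conjugated π system of 4 electrons. But 4 = 4(1), which is 4n not 4n+2, so ring A is not aromatic (cyclobutadiene) — cyclobutadiene is antiaromatic and distorts to a rectangle.
Ring B has two sp³ carbons, so it is not fully conjugated — not aromatic (2,3-dihydrofuran).
Ring C has one sp³ carbon, so it is not fully conjugated — not aromatic (cycloheptatriene).
No ring is aromatic. Total: 0.

0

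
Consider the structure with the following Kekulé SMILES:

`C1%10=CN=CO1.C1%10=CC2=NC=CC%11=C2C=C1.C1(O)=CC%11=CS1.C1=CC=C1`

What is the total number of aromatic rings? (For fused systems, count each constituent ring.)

4

The SMILES encodes a five-membered ring with an oxygen at position 1 and a nitrogen at position 3 (in a C=N bond), with two double bonds; two fused six-membered rings, each with three alternating double bonds; one ring is all carbon and the other has one ring nitrogen; a five-membered ring of four carbons and one sulfur, with two C=C double bonds; a four-membered carbon ring with two alternating C=C double bonds.
The 5-membered ring with one oxygen and one =N– is planar and fully conjugated; 2 ring double bonds (4 π electrons) plus a heteroatom lone pair (2) give 6 π electrons. That satisfies 4n+2 with n=1, so it is aromatic (oxazole).
The fused 6/6-membered bicyclic (with one nitrogen) is a single π system with 10 sp² atoms and 10 π electrons from ring double bonds. 10 = 4(2)+2, so the system is aromatic and both rings count as aromatic (quinoline).
The 5-membered ring with one sulfur is fully conjugated (every ring atom contributes a p orbital); 2 ring double bonds (4 π electrons) plus a heteroatom lone pair (2) give 6 π electrons. Since 6 = 4n+2 (n=1), it is aromatic (thiophene).
The 4-membered ring has only sp² ring atoms; a planar conformation would have a fully conjugated π system of 4 electrons. But 4 = 4(1), which is 4n not 4n+2, so it is not aromatic (cyclobutadiene) — cyclobutadiene is antiaromatic and distorts to a rectangle.
4 of the 5 rings are aromatic. Total: 4.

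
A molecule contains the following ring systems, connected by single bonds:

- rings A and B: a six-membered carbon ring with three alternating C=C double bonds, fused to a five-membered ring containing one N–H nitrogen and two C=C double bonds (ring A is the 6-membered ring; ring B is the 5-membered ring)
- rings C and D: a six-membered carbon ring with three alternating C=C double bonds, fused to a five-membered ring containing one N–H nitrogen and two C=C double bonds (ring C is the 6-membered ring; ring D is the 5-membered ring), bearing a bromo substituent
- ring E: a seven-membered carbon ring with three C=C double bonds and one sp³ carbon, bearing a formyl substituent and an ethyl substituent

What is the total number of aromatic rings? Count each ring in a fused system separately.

4

Rings A and B form a fused bicyclic system (with one N–H) with 9 sp² atoms and 10 π electrons from ring double bonds plus a heteroatom lone pair. 10 = 4(2)+2, so the system is aromatic and both rings count as aromatic (indole).
Rings C and D form a fused bicyclic system (with one N–H) with 9 sp² atoms and 10 π electrons from ring double bonds plus a heteroatom lone pair. 10 = 4(2)+2, so the system is aromatic and both rings count as aromatic (indole).
Ring E has one sp³ carbon, so it is not fully conjugated — not aromatic (cycloheptatriene).
Aromatic: A, B, C, D. Total: 4.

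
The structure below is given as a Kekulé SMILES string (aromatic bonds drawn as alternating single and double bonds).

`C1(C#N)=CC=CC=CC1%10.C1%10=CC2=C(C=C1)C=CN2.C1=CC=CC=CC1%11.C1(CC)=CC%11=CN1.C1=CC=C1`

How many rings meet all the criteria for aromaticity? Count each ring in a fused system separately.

The SMILES encodes a seven-membered carbon ring with three C=C double bonds and one sp³ carbon; a six-membered carbon ring with three alternating C=C double bonds, fused to a five-membered ring containing one N–H nitrogen and two C=C double bonds; a seven-membered carbon ring with three C=C double bonds and one sp³ carbon; a five-membered ring of four carbons and one nitrogen bearing a hydrogen, with two C=C double bonds; a four-membered carbon ring with two alternating C=C double bonds.
The 7-membered ring has one sp³ carbon, so it is not fully conjugated — not aromatic (cycloheptatriene).
The fused 6/5-membered bicyclic (with one N–H) is a single π system with 9 sp² atoms and 10 π electrons from ring double bonds plus a heteroatom lone pair. 10 = 4(2)+2, so the system is aromatic and both rings count as aromatic (indole).
The second 7-membered ring has one sp³ carbon, so it is not fully conjugated — not aromatic (cycloheptatriene).
The 5-membered ring with one N–H is fully conjugated (every ring atom contributes a p orbital); 2 ring double bonds (4 π electrons) plus a heteroatom lone pair (2) give 6 π electrons. 6 = 4(1)+2, so it is aromatic (pyrrole).
The 4-membered ring has only sp² ring atoms; a planar conformation would have a fully conjugated π system of 4 electrons. But 4 = 4(1), which is 4n not 4n+2, so it is not aromatic (cyclobutadiene) — cyclobutadiene is antiaromatic and distorts to a rectangle.
3 of the 6 rings are aromatic. Total: 3.

3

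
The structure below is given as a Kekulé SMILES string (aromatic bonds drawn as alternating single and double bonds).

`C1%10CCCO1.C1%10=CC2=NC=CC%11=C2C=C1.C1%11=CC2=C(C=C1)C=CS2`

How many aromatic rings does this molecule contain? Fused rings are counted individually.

The SMILES encodes a five-membered saturated ring of four carbons and one oxygen; two fused six-membered rings, each with three alternating double bonds; one ring is all carbon and the other has one ring nitrogen; a six-membered carbon ring with three alternating C=C double bonds, fused to a five-membered ring containing one sulfur and two C=C double bonds.
The 5-membered ring with one oxygen has only sp³ atoms, so it is not fully conjugated — not aromatic (tetrahydrofuran).
The fused 6/6-membered bicyclic (with one nitrogen) is a single π system with 10 sp² atoms and 10 π electrons from ring double bonds. 10 = 4(2)+2, so the system is aromatic and both rings count as aromatic (quinoline).
The fused 6/5-membered bicyclic (with one sulfur) is a single π system with 9 sp² atoms and 10 π electrons from ring double bonds plus a heteroatom lone pair. 10 = 4(2)+2, so the system is aromatic and both rings count as aromatic (benzothiophene).
4 of the 5 rings are aromatic. Total: 4.

4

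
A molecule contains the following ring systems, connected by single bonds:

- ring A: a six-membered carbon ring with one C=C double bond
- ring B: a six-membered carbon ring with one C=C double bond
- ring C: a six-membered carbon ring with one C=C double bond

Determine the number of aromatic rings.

Ring A has four sp³ carbons, so it is not fully conjugated — not aromatic (cyclohexene).
Ring B has four sp³ carbons, so it is not fully conjugated — not aromatic (cyclohexene).
Ring C has four sp³ carbons, so it is not fully conjugated — not aromatic (cyclohexene).
No ring is aromatic. Total: 0.

0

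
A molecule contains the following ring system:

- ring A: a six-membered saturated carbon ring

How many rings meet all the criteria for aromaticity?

Ring A has only sp³ atoms, so it is not fully conjugated — not aromatic (cyclohexane).

0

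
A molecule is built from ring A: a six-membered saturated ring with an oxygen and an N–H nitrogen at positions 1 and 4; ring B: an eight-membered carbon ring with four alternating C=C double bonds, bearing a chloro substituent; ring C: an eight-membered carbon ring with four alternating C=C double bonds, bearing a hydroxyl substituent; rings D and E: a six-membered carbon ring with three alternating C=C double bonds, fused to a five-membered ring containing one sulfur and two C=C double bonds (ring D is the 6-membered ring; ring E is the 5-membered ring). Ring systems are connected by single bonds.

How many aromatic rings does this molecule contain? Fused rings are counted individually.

Ring A has only sp³ atoms, so it is not fully conjugated — not aromatic (morpholine).
Ring B has only sp² ring atoms; a planar conformation would have a fully conjugated π system of 8 electrons. But 8 = 4(2), which is 4n not 4n+2, so ring B is not aromatic (cyclooctatetraene) — cyclooctatetraene distorts into a non-planar tub to avoid antiaromaticity.
Ring C has only sp² ring atoms; a planar conformation would have a fully conjugated π system of 8 electrons. But 8 = 4(2), which is 4n not 4n+2, so ring C is not aromatic (cyclooctatetraene) — cyclooctatetraene distorts into a non-planar tub to avoid antiaromaticity.
Rings D and E form a fused bicyclic system (with one sulfur) with 9 sp² atoms and 10 π electrons from ring double bonds plus a heteroatom lone pair. 10 = 4(2)+2, so the system is aromatic and both rings count as aromatic (benzothiophene).
Aromatic: D, E. Total: 2.

2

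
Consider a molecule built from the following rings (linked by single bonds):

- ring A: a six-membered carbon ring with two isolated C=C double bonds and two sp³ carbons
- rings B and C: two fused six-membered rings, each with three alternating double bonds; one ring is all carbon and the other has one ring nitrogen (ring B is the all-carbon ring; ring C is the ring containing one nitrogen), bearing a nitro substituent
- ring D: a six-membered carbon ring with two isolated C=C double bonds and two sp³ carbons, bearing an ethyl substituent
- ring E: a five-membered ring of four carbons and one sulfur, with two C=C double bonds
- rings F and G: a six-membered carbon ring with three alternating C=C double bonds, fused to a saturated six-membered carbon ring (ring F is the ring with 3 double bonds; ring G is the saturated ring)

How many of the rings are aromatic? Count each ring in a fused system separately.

Ring A has two sp³ carbons, so it is not fully conjugated — not aromatic (1,4-cyclohexadiene).
Rings B and C form a fused bicyclic system (with one nitrogen) with 10 sp² atoms and 10 π electrons from ring double bonds. 10 = 4(2)+2, so the system is aromatic and both rings count as aromatic (quinoline).
Ring D has two sp³ carbons, so it is not fully conjugated — not aromatic (1,4-cyclohexadiene).
Ring E is planar and fully conjugated; 2 ring double bonds (4 π electrons) plus a heteroatom lone pair (2) give 6 π electrons. 6 = 4(1)+2, so ring E is aromatic (thiophene).
Ring F has a continuous p-orbital overlap around the ring; 3 ring double bonds give 6 π electrons. That satisfies 4n+2 with n=1, so ring F is aromatic (benzene ring).
Ring G has four sp³ carbons, so it is not fully conjugated — not aromatic (cyclohexane ring).
Aromatic: B, C, E, F. Total: 4.

4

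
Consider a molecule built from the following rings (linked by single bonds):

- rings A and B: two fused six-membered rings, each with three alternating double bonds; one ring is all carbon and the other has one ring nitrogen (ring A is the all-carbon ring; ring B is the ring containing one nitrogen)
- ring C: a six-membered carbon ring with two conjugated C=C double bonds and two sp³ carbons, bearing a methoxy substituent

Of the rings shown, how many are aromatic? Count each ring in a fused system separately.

2

Rings A and B form a fused bicyclic system (with one nitrogen) with 10 sp² atoms and 10 π electrons from ring double bonds. 10 = 4(2)+2, so the system is aromatic and both rings count as aromatic (quinoline).
Ring C has two sp³ carbons, so it is not fully conjugated — not aromatic (1,3-cyclohexadiene).
Aromatic: A, B. Total: 2.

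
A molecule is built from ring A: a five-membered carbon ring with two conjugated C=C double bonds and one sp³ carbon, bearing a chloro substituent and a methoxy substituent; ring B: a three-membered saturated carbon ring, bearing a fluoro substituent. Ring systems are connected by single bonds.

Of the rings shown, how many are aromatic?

0

Ring A has one sp³ carbon, so it is not fully conjugated — not aromatic (cyclopentadiene).
Ring B has only sp³ atoms, so it is not fully conjugated — not aromatic (cyclopropane).
No ring is aromatic. Total: 0.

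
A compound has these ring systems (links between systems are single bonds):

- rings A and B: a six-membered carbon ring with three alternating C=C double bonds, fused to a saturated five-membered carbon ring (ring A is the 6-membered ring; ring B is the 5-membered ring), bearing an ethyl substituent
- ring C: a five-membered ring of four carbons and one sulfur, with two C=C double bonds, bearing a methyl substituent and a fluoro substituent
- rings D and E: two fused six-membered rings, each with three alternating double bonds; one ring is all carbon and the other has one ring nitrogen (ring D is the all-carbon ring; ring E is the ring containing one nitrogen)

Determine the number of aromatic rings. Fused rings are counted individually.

4

Ring A is fully conjugated (every ring atom contributes a p orbital); 3 ring double bonds give 6 π electrons. Since 6 = 4n+2 (n=1), ring A is aromatic (benzene ring).
Ring B has three sp³ carbons, so it is not fully conjugated — not aromatic (cyclopentane ring).
Ring C is planar and fully conjugated; 2 ring double bonds (4 π electrons) plus a heteroatom lone pair (2) give 6 π electrons. That satisfies 4n+2 with n=1, so ring C is aromatic (thiophene).
Rings D and E form a fused bicyclic system (with one nitrogen) with 10 sp² atoms and 10 π electrons from ring double bonds. 10 = 4(2)+2, so the system is aromatic and both rings count as aromatic (quinoline).
Aromatic: A, C, D, E. Total: 4.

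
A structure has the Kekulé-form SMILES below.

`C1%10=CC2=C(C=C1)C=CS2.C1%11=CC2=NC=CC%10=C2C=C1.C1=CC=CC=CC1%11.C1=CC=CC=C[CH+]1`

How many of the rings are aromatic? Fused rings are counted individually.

5

The SMILES encodes a six-membered carbon ring with three alternating C=C double bonds, fused to a five-membered ring containing one sulfur and two C=C double bonds; two fused six-membered rings, each with three alternating double bonds; one ring is all carbon and the other has one ring nitrogen; a seven-membered carbon ring with three C=C double bonds and one sp³ carbon; a seven-membered all-carbon ring bearing a positive charge on one carbon, with three C=C double bonds.
The fused 6/5-membered bicyclic (with one sulfur) is a single π system with 9 sp² atoms and 10 π electrons from ring double bonds plus a heteroatom lone pair. 10 = 4(2)+2, so the system is aromatic and both rings count as aromatic (benzothiophene).
The fused 6/6-membered bicyclic (with one nitrogen) is a single π system with 10 sp² atoms and 10 π electrons from ring double bonds. 10 = 4(2)+2, so the system is aromatic and both rings count as aromatic (quinoline).
The 7-membered ring has one sp³ carbon, so it is not fully conjugated — not aromatic (cycloheptatriene).
The second 7-membered ring has a continuous p-orbital overlap around the ring; 3 ring double bonds (6 π electrons) plus the carbocation's empty p orbital (0, but keeps the ring conjugated) give 6 π electrons. Since 6 = 4n+2 (n=1), it is aromatic (tropylium cation).
5 of the 6 rings are aromatic. Total: 5.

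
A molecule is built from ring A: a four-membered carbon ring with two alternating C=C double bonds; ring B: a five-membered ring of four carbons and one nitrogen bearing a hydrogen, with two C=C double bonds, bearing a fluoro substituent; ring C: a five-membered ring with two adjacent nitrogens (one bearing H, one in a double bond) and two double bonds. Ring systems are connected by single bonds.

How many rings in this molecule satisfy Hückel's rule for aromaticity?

2

Ring A has only sp² ring atoms; a planar conformation would have a fully conjugated π system of 4 electrons. But 4 = 4(1), which is 4n not 4n+2, so ring A is not aromatic (cyclobutadiene) — cyclobutadiene is antiaromatic and distorts to a rectangle.
Ring B has a continuous p-orbital overlap around the ring; 2 ring double bonds (4 π electrons) plus a heteroatom lone pair (2) give 6 π electrons. That satisfies 4n+2 with n=1, so ring B is aromatic (pyrrole).
Ring C is planar and fully conjugated; 2 ring double bonds (4 π electrons) plus a heteroatom lone pair (2) give 6 π electrons. That satisfies 4n+2 with n=1, so ring C is aromatic (pyrazole).
Aromatic: B, C. Total: 2.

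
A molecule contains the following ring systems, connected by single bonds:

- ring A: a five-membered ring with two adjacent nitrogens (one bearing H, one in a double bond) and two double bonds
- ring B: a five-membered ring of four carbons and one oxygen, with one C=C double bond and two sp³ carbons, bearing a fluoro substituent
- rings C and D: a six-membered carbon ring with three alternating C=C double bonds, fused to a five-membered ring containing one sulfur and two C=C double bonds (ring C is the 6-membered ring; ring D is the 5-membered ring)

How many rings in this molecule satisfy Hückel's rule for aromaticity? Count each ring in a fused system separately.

Ring A has a continuous p-orbital overlap around the ring; 2 ring double bonds (4 π electrons) plus a heteroatom lone pair (2) give 6 π electrons. Since 6 = 4n+2 (n=1), ring A is aromatic (pyrazole).
Ring B has two sp³ carbons, so it is not fully conjugated — not aromatic (2,3-dihydrofuran).
Rings C and D form a fused bicyclic system (with one sulfur) with 9 sp² atoms and 10 π electrons from ring double bonds plus a heteroatom lone pair. 10 = 4(2)+2, so the system is aromatic and both rings count as aromatic (benzothiophene).
Aromatic: A, C, D. Total: 3.

3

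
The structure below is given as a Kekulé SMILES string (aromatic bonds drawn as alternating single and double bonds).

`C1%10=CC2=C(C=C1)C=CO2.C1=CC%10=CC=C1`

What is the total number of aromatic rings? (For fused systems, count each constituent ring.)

3

The SMILES encodes a six-membered carbon ring with three alternating C=C double bonds, fused to a five-membered ring containing one oxygen and two C=C double bonds; a six-membered carbon ring with three alternating C=C double bonds.
The fused 6/5-membered bicyclic (with one oxygen) is a single π system with 9 sp² atoms and 10 π electrons from ring double bonds plus a heteroatom lone pair. 10 = 4(2)+2, so the system is aromatic and both rings count as aromatic (benzofuran).
The 6-membered ring has a continuous p-orbital overlap around the ring; 3 ring double bonds give 6 π electrons. Since 6 = 4n+2 (n=1), it is aromatic (benzene).
3 of the 3 rings are aromatic. Total: 3.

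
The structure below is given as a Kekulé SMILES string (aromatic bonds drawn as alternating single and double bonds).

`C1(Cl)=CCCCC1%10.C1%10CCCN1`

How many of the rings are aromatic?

0

The SMILES encodes a six-membered carbon ring with one C=C double bond; a five-membered saturated ring of four carbons and one N–H nitrogen.
The 6-membered ring has four sp³ carbons, so it is not fully conjugated — not aromatic (cyclohexene).
The 5-membered ring with one N–H has only sp³ atoms, so it is not fully conjugated — not aromatic (pyrrolidine).
None of the rings are aromatic. Total: 0.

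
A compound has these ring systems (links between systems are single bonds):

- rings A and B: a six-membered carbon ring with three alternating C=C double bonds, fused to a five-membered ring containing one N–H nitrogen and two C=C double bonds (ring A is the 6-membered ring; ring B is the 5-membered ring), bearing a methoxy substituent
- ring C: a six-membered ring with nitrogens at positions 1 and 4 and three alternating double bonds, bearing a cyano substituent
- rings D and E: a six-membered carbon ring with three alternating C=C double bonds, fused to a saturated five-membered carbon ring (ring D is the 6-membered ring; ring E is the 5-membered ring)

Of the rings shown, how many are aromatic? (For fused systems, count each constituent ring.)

Rings A and B form a fused bicyclic system (with one N–H) with 9 sp² atoms and 10 π electrons from ring double bonds plus a heteroatom lone pair. 10 = 4(2)+2, so the system is aromatic and both rings count as aromatic (indole).
Ring C has a continuous p-orbital overlap around the ring; 3 ring double bonds give 6 π electrons. 6 = 4(1)+2, so ring C is aromatic (pyrazine).
Ring D is planar and fully conjugated; 3 ring double bonds give 6 π electrons. 6 = 4(1)+2, so ring D is aromatic (benzene ring).
Ring E has three sp³ carbons, so it is not fully conjugated — not aromatic (cyclopentane ring).
Aromatic: A, B, C, D. Total: 4.

4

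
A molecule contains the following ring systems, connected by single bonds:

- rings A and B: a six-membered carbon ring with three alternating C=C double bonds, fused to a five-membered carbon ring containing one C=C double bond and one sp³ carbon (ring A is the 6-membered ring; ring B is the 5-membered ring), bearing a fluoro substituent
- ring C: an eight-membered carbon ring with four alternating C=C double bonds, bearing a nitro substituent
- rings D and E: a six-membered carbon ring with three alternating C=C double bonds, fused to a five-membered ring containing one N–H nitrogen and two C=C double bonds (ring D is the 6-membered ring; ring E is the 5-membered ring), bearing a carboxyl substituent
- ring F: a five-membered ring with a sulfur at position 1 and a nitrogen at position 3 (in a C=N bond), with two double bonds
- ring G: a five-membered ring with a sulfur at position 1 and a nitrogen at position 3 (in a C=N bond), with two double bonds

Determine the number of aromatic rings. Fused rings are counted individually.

Ring A is fully conjugated (every ring atom contributes a p orbital); 3 ring double bonds give 6 π electrons. That satisfies 4n+2 with n=1, so ring A is aromatic (benzene ring).
Ring B has one sp³ carbon, so it is not fully conjugated — not aromatic (cyclopentene ring).
Ring C has only sp² ring atoms; a planar conformation would have a fully conjugated π system of 8 electrons. But 8 = 4(2), which is 4n not 4n+2, so ring C is not aromatic (cyclooctatetraene) — cyclooctatetraene distorts into a non-planar tub to avoid antiaromaticity.
Rings D and E form a fused bicyclic system (with one N–H) with 9 sp² atoms and 10 π electrons from ring double bonds plus a heteroatom lone pair. 10 = 4(2)+2, so the system is aromatic and both rings count as aromatic (indole).
Ring F is fully conjugated (every ring atom contributes a p orbital); 2 ring double bonds (4 π electrons) plus a heteroatom lone pair (2) give 6 π electrons. That satisfies 4n+2 with n=1, so ring F is aromatic (thiazole).
Ring G is planar and fully conjugated; 2 ring double bonds (4 π electrons) plus a heteroatom lone pair (2) give 6 π electrons. 6 = 4(1)+2, so ring G is aromatic (thiazole).
Aromatic: A, D, E, F, G. Total: 5.

5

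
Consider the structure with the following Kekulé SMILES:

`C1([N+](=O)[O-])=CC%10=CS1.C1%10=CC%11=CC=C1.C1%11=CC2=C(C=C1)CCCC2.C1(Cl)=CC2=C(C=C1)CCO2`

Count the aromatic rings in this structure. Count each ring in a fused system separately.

4

The SMILES encodes a five-membered ring of four carbons and one sulfur, with two C=C double bonds; a six-membered carbon ring with three alternating C=C double bonds; a six-membered carbon ring with three alternating C=C double bonds, fused to a saturated six-membered carbon ring; a six-membered carbon ring with three alternating C=C double bonds, fused to a five-membered ring containing one oxygen and two sp³ carbons.
The 5-membered ring with one sulfur is planar and fully conjugated; 2 ring double bonds (4 π electrons) plus a heteroatom lone pair (2) give 6 π electrons. 6 = 4(1)+2, so it is aromatic (thiophene).
The 6-membered ring has a continuous p-orbital overlap around the ring; 3 ring double bonds give 6 π electrons. Since 6 = 4n+2 (n=1), it is aromatic (benzene).
The second 6-membered ring is planar and fully conjugated; 3 ring double bonds give 6 π electrons. Since 6 = 4n+2 (n=1), it is aromatic (benzene ring).
The third 6-membered ring has four sp³ carbons, so it is not fully conjugated — not aromatic (cyclohexane ring).
The fourth 6-membered ring is planar and fully conjugated; 3 ring double bonds give 6 π electrons. That satisfies 4n+2 with n=1, so it is aromatic (benzene ring).
The 5-membered ring with one oxygen has two sp³ carbons, so it is not fully conjugated — not aromatic (oxolane ring).
4 of the 6 rings are aromatic. Total: 4.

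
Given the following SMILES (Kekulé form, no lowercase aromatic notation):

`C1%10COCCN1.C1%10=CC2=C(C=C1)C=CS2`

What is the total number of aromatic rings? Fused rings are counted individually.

The SMILES encodes a six-membered saturated ring with an oxygen and an N–H nitrogen at positions 1 and 4; a six-membered carbon ring with three alternating C=C double bonds, fused to a five-membered ring containing one sulfur and two C=C double bonds.
The 6-membered ring with one oxygen and one N–H (1,4) has only sp³ atoms, so it is not fully conjugated — not aromatic (morpholine).
The fused 6/5-membered bicyclic (with one sulfur) is a single π system with 9 sp² atoms and 10 π electrons from ring double bonds plus a heteroatom lone pair. 10 = 4(2)+2, so the system is aromatic and both rings count as aromatic (benzothiophene).
2 of the 3 rings are aromatic. Total: 2.

2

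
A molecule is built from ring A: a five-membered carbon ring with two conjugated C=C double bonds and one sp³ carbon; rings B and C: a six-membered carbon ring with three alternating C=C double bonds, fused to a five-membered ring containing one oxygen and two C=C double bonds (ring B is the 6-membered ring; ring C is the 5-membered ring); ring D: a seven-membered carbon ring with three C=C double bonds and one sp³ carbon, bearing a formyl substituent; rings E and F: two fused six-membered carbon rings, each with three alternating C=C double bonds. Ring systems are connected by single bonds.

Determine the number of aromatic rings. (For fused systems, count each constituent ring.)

4

Ring A has one sp³ carbon, so it is not fully conjugated — not aromatic (cyclopentadiene).
Rings B and C form a fused bicyclic system (with one oxygen) with 9 sp² atoms and 10 π electrons from ring double bonds plus a heteroatom lone pair. 10 = 4(2)+2, so the system is aromatic and both rings count as aromatic (benzofuran).
Ring D has one sp³ carbon, so it is not fully conjugated — not aromatic (cycloheptatriene).
Rings E and F form a fused bicyclic system with 10 sp² atoms and 10 π electrons from ring double bonds. 10 = 4(2)+2, so the system is aromatic and both rings count as aromatic (naphthalene).
Aromatic: B, C, E, F. Total: 4.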